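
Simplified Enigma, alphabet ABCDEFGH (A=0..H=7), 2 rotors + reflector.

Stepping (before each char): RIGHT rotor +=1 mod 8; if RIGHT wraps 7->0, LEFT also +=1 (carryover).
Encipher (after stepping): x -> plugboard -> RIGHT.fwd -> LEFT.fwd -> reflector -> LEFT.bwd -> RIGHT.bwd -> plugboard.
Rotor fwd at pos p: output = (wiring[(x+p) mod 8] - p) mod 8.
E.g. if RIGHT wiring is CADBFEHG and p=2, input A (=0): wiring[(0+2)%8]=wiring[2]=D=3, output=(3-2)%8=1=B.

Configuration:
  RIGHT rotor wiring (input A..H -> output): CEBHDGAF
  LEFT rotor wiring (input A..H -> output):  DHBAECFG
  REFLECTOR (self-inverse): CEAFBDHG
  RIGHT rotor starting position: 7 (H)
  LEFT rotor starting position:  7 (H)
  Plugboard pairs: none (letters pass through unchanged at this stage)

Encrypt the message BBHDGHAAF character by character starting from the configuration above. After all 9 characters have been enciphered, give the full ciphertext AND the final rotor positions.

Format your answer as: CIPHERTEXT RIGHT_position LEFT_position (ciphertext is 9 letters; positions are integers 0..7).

Answer: ACDCHCCEE 0 1

Derivation:
Char 1 ('B'): step: R->0, L->0 (L advanced); B->plug->B->R->E->L->E->refl->B->L'->C->R'->A->plug->A
Char 2 ('B'): step: R->1, L=0; B->plug->B->R->A->L->D->refl->F->L'->G->R'->C->plug->C
Char 3 ('H'): step: R->2, L=0; H->plug->H->R->C->L->B->refl->E->L'->E->R'->D->plug->D
Char 4 ('D'): step: R->3, L=0; D->plug->D->R->F->L->C->refl->A->L'->D->R'->C->plug->C
Char 5 ('G'): step: R->4, L=0; G->plug->G->R->F->L->C->refl->A->L'->D->R'->H->plug->H
Char 6 ('H'): step: R->5, L=0; H->plug->H->R->G->L->F->refl->D->L'->A->R'->C->plug->C
Char 7 ('A'): step: R->6, L=0; A->plug->A->R->C->L->B->refl->E->L'->E->R'->C->plug->C
Char 8 ('A'): step: R->7, L=0; A->plug->A->R->G->L->F->refl->D->L'->A->R'->E->plug->E
Char 9 ('F'): step: R->0, L->1 (L advanced); F->plug->F->R->G->L->F->refl->D->L'->D->R'->E->plug->E
Final: ciphertext=ACDCHCCEE, RIGHT=0, LEFT=1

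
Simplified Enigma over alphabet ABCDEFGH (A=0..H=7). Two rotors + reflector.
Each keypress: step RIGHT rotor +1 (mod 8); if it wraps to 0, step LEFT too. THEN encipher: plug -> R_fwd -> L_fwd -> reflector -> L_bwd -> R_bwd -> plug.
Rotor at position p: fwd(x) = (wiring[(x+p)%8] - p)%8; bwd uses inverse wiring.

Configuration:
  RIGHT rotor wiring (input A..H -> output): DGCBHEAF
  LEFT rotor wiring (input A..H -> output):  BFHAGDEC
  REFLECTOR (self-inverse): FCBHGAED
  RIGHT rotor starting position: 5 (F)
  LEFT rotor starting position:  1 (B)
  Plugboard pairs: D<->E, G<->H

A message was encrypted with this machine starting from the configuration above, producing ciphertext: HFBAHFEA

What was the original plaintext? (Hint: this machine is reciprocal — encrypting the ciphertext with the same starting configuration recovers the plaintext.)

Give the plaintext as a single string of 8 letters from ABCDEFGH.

Answer: EGDCEEFE

Derivation:
Char 1 ('H'): step: R->6, L=1; H->plug->G->R->B->L->G->refl->E->L'->A->R'->D->plug->E
Char 2 ('F'): step: R->7, L=1; F->plug->F->R->A->L->E->refl->G->L'->B->R'->H->plug->G
Char 3 ('B'): step: R->0, L->2 (L advanced); B->plug->B->R->G->L->H->refl->D->L'->H->R'->E->plug->D
Char 4 ('A'): step: R->1, L=2; A->plug->A->R->F->L->A->refl->F->L'->A->R'->C->plug->C
Char 5 ('H'): step: R->2, L=2; H->plug->G->R->B->L->G->refl->E->L'->C->R'->D->plug->E
Char 6 ('F'): step: R->3, L=2; F->plug->F->R->A->L->F->refl->A->L'->F->R'->D->plug->E
Char 7 ('E'): step: R->4, L=2; E->plug->D->R->B->L->G->refl->E->L'->C->R'->F->plug->F
Char 8 ('A'): step: R->5, L=2; A->plug->A->R->H->L->D->refl->H->L'->G->R'->D->plug->E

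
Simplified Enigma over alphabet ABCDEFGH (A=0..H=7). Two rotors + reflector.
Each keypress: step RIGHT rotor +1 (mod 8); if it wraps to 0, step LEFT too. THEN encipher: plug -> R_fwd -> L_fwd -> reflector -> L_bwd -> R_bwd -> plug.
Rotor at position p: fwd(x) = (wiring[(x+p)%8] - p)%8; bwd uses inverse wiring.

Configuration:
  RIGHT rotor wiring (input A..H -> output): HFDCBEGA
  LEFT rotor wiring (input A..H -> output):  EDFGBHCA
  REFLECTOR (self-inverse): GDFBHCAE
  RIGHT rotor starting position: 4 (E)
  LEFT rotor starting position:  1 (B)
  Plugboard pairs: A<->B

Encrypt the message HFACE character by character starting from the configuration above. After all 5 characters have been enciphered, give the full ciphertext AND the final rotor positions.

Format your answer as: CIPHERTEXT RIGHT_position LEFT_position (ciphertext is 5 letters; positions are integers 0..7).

Char 1 ('H'): step: R->5, L=1; H->plug->H->R->E->L->G->refl->A->L'->D->R'->C->plug->C
Char 2 ('F'): step: R->6, L=1; F->plug->F->R->E->L->G->refl->A->L'->D->R'->G->plug->G
Char 3 ('A'): step: R->7, L=1; A->plug->B->R->A->L->C->refl->F->L'->C->R'->F->plug->F
Char 4 ('C'): step: R->0, L->2 (L advanced); C->plug->C->R->D->L->F->refl->C->L'->G->R'->G->plug->G
Char 5 ('E'): step: R->1, L=2; E->plug->E->R->D->L->F->refl->C->L'->G->R'->H->plug->H
Final: ciphertext=CGFGH, RIGHT=1, LEFT=2

Answer: CGFGH 1 2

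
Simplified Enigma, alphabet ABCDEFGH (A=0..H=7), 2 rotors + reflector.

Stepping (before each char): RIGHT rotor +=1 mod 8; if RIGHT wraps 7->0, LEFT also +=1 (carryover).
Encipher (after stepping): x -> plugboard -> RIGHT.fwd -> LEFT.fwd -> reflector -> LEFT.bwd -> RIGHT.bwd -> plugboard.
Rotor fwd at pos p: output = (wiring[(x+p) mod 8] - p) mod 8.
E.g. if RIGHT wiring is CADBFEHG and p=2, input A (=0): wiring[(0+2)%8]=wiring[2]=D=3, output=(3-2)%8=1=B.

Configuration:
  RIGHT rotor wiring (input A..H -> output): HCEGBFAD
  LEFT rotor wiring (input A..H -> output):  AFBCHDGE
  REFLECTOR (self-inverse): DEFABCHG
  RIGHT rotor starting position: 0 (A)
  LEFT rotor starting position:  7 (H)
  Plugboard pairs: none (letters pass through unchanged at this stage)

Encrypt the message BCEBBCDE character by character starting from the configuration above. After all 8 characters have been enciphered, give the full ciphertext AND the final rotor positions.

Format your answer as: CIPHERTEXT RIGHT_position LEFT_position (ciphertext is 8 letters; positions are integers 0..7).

Char 1 ('B'): step: R->1, L=7; B->plug->B->R->D->L->C->refl->F->L'->A->R'->D->plug->D
Char 2 ('C'): step: R->2, L=7; C->plug->C->R->H->L->H->refl->G->L'->C->R'->A->plug->A
Char 3 ('E'): step: R->3, L=7; E->plug->E->R->A->L->F->refl->C->L'->D->R'->A->plug->A
Char 4 ('B'): step: R->4, L=7; B->plug->B->R->B->L->B->refl->E->L'->G->R'->F->plug->F
Char 5 ('B'): step: R->5, L=7; B->plug->B->R->D->L->C->refl->F->L'->A->R'->A->plug->A
Char 6 ('C'): step: R->6, L=7; C->plug->C->R->B->L->B->refl->E->L'->G->R'->E->plug->E
Char 7 ('D'): step: R->7, L=7; D->plug->D->R->F->L->A->refl->D->L'->E->R'->A->plug->A
Char 8 ('E'): step: R->0, L->0 (L advanced); E->plug->E->R->B->L->F->refl->C->L'->D->R'->H->plug->H
Final: ciphertext=DAAFAEAH, RIGHT=0, LEFT=0

Answer: DAAFAEAH 0 0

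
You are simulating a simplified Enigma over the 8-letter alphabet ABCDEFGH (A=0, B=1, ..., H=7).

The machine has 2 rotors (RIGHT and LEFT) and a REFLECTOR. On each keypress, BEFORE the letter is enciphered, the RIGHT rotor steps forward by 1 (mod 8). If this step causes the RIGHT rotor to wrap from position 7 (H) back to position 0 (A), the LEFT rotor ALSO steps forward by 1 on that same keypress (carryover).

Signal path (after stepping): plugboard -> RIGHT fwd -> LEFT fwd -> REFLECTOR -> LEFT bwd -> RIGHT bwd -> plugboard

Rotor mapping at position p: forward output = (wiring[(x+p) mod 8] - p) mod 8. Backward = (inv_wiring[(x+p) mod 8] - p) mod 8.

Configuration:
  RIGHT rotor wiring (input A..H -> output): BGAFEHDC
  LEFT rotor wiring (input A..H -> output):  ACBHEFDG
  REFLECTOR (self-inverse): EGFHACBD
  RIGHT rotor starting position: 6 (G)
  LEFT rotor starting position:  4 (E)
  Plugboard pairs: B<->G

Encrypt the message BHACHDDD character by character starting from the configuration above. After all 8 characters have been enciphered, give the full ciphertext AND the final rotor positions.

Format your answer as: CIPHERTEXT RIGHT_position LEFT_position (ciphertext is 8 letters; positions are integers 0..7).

Answer: HAHEDBGA 6 5

Derivation:
Char 1 ('B'): step: R->7, L=4; B->plug->G->R->A->L->A->refl->E->L'->E->R'->H->plug->H
Char 2 ('H'): step: R->0, L->5 (L advanced); H->plug->H->R->C->L->B->refl->G->L'->B->R'->A->plug->A
Char 3 ('A'): step: R->1, L=5; A->plug->A->R->F->L->E->refl->A->L'->A->R'->H->plug->H
Char 4 ('C'): step: R->2, L=5; C->plug->C->R->C->L->B->refl->G->L'->B->R'->E->plug->E
Char 5 ('H'): step: R->3, L=5; H->plug->H->R->F->L->E->refl->A->L'->A->R'->D->plug->D
Char 6 ('D'): step: R->4, L=5; D->plug->D->R->G->L->C->refl->F->L'->E->R'->G->plug->B
Char 7 ('D'): step: R->5, L=5; D->plug->D->R->E->L->F->refl->C->L'->G->R'->B->plug->G
Char 8 ('D'): step: R->6, L=5; D->plug->D->R->A->L->A->refl->E->L'->F->R'->A->plug->A
Final: ciphertext=HAHEDBGA, RIGHT=6, LEFT=5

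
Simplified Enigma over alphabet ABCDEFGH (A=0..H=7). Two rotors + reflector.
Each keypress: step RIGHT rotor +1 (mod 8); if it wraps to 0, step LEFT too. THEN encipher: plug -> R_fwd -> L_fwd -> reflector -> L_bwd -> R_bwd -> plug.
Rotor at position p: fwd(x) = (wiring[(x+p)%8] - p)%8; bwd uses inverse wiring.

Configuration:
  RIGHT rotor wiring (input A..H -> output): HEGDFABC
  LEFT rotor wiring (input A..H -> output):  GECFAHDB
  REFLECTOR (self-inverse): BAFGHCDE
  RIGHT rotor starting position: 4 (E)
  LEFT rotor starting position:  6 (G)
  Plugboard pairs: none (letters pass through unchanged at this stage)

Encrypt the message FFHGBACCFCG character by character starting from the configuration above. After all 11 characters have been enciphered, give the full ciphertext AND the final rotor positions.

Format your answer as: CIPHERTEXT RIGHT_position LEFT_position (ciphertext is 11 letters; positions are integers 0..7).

Answer: ABDAHCDDEGD 7 7

Derivation:
Char 1 ('F'): step: R->5, L=6; F->plug->F->R->B->L->D->refl->G->L'->D->R'->A->plug->A
Char 2 ('F'): step: R->6, L=6; F->plug->F->R->F->L->H->refl->E->L'->E->R'->B->plug->B
Char 3 ('H'): step: R->7, L=6; H->plug->H->R->C->L->A->refl->B->L'->H->R'->D->plug->D
Char 4 ('G'): step: R->0, L->7 (L advanced); G->plug->G->R->B->L->H->refl->E->L'->H->R'->A->plug->A
Char 5 ('B'): step: R->1, L=7; B->plug->B->R->F->L->B->refl->A->L'->G->R'->H->plug->H
Char 6 ('A'): step: R->2, L=7; A->plug->A->R->E->L->G->refl->D->L'->D->R'->C->plug->C
Char 7 ('C'): step: R->3, L=7; C->plug->C->R->F->L->B->refl->A->L'->G->R'->D->plug->D
Char 8 ('C'): step: R->4, L=7; C->plug->C->R->F->L->B->refl->A->L'->G->R'->D->plug->D
Char 9 ('F'): step: R->5, L=7; F->plug->F->R->B->L->H->refl->E->L'->H->R'->E->plug->E
Char 10 ('C'): step: R->6, L=7; C->plug->C->R->B->L->H->refl->E->L'->H->R'->G->plug->G
Char 11 ('G'): step: R->7, L=7; G->plug->G->R->B->L->H->refl->E->L'->H->R'->D->plug->D
Final: ciphertext=ABDAHCDDEGD, RIGHT=7, LEFT=7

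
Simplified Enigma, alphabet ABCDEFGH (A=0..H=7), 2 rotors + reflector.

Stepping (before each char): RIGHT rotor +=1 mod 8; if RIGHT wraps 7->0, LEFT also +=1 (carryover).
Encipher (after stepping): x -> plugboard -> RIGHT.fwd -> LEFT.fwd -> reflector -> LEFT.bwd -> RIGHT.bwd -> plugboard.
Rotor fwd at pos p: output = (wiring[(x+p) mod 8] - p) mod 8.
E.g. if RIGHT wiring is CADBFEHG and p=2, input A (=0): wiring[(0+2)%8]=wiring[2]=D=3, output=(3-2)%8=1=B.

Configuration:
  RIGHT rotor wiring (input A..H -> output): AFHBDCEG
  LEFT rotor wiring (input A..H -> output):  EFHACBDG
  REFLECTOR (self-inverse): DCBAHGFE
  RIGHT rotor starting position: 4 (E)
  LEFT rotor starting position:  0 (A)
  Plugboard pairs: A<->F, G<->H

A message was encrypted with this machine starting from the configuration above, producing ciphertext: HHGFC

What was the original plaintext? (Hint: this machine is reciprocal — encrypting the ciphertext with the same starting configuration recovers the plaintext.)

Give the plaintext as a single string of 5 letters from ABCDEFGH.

Answer: FGAAD

Derivation:
Char 1 ('H'): step: R->5, L=0; H->plug->G->R->E->L->C->refl->B->L'->F->R'->A->plug->F
Char 2 ('H'): step: R->6, L=0; H->plug->G->R->F->L->B->refl->C->L'->E->R'->H->plug->G
Char 3 ('G'): step: R->7, L=0; G->plug->H->R->F->L->B->refl->C->L'->E->R'->F->plug->A
Char 4 ('F'): step: R->0, L->1 (L advanced); F->plug->A->R->A->L->E->refl->H->L'->C->R'->F->plug->A
Char 5 ('C'): step: R->1, L=1; C->plug->C->R->A->L->E->refl->H->L'->C->R'->D->plug->D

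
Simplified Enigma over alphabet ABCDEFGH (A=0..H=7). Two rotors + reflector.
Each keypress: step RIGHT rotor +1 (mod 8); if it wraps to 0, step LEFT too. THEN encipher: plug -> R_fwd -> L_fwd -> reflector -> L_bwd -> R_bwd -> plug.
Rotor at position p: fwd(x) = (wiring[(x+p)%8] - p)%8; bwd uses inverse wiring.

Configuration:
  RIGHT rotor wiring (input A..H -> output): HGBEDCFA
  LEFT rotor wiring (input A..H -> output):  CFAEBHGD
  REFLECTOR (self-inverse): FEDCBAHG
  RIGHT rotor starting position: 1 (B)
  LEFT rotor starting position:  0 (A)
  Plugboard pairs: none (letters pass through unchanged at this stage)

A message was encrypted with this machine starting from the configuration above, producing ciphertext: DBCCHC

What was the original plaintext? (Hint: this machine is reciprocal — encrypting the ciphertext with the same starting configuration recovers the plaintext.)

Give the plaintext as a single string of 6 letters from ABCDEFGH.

Char 1 ('D'): step: R->2, L=0; D->plug->D->R->A->L->C->refl->D->L'->H->R'->A->plug->A
Char 2 ('B'): step: R->3, L=0; B->plug->B->R->A->L->C->refl->D->L'->H->R'->C->plug->C
Char 3 ('C'): step: R->4, L=0; C->plug->C->R->B->L->F->refl->A->L'->C->R'->F->plug->F
Char 4 ('C'): step: R->5, L=0; C->plug->C->R->D->L->E->refl->B->L'->E->R'->F->plug->F
Char 5 ('H'): step: R->6, L=0; H->plug->H->R->E->L->B->refl->E->L'->D->R'->E->plug->E
Char 6 ('C'): step: R->7, L=0; C->plug->C->R->H->L->D->refl->C->L'->A->R'->B->plug->B

Answer: ACFFEB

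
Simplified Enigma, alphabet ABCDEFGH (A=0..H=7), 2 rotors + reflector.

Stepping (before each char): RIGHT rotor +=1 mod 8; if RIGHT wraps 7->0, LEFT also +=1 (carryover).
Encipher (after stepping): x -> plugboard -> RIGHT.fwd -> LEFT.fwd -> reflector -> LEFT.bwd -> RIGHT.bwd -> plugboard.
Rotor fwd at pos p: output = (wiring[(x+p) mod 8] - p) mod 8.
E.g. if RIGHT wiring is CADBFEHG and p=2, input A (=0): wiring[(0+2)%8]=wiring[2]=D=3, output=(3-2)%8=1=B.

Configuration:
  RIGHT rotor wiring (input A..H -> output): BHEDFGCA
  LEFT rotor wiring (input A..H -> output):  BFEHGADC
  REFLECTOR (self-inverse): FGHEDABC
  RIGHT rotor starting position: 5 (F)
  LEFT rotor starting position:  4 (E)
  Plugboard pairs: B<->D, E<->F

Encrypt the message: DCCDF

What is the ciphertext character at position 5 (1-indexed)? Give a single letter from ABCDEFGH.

Char 1 ('D'): step: R->6, L=4; D->plug->B->R->C->L->H->refl->C->L'->A->R'->H->plug->H
Char 2 ('C'): step: R->7, L=4; C->plug->C->R->A->L->C->refl->H->L'->C->R'->B->plug->D
Char 3 ('C'): step: R->0, L->5 (L advanced); C->plug->C->R->E->L->A->refl->F->L'->C->R'->G->plug->G
Char 4 ('D'): step: R->1, L=5; D->plug->B->R->D->L->E->refl->D->L'->A->R'->H->plug->H
Char 5 ('F'): step: R->2, L=5; F->plug->E->R->A->L->D->refl->E->L'->D->R'->C->plug->C

C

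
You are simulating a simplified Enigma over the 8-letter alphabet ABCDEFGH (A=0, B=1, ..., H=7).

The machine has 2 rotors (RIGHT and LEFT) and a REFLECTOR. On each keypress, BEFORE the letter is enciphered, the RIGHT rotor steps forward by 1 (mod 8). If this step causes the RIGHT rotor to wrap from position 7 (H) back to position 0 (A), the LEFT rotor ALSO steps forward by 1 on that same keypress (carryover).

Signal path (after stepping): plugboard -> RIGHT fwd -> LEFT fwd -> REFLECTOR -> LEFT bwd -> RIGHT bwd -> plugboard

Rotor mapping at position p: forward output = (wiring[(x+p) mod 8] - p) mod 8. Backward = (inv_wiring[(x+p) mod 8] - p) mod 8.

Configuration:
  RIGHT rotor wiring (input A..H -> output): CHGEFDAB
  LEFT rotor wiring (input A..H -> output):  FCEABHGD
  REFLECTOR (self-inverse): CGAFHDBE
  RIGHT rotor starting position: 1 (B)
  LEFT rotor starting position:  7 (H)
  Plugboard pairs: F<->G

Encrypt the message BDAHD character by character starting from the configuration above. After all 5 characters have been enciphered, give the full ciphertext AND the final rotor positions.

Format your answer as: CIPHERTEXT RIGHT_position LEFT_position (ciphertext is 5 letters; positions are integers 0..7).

Answer: CECFC 6 7

Derivation:
Char 1 ('B'): step: R->2, L=7; B->plug->B->R->C->L->D->refl->F->L'->D->R'->C->plug->C
Char 2 ('D'): step: R->3, L=7; D->plug->D->R->F->L->C->refl->A->L'->G->R'->E->plug->E
Char 3 ('A'): step: R->4, L=7; A->plug->A->R->B->L->G->refl->B->L'->E->R'->C->plug->C
Char 4 ('H'): step: R->5, L=7; H->plug->H->R->A->L->E->refl->H->L'->H->R'->G->plug->F
Char 5 ('D'): step: R->6, L=7; D->plug->D->R->B->L->G->refl->B->L'->E->R'->C->plug->C
Final: ciphertext=CECFC, RIGHT=6, LEFT=7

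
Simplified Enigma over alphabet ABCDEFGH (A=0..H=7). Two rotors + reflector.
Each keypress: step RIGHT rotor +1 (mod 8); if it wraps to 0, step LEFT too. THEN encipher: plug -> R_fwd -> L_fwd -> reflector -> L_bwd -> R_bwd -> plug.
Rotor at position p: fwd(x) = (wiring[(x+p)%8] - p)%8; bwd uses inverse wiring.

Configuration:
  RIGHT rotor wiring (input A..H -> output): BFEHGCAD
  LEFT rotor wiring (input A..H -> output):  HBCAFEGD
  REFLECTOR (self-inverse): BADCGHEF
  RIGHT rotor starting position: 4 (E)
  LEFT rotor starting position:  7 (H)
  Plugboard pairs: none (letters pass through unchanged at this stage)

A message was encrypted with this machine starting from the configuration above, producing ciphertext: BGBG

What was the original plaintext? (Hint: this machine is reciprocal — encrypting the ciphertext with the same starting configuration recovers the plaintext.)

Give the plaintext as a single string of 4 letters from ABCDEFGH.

Answer: GBGC

Derivation:
Char 1 ('B'): step: R->5, L=7; B->plug->B->R->D->L->D->refl->C->L'->C->R'->G->plug->G
Char 2 ('G'): step: R->6, L=7; G->plug->G->R->A->L->E->refl->G->L'->F->R'->B->plug->B
Char 3 ('B'): step: R->7, L=7; B->plug->B->R->C->L->C->refl->D->L'->D->R'->G->plug->G
Char 4 ('G'): step: R->0, L->0 (L advanced); G->plug->G->R->A->L->H->refl->F->L'->E->R'->C->plug->C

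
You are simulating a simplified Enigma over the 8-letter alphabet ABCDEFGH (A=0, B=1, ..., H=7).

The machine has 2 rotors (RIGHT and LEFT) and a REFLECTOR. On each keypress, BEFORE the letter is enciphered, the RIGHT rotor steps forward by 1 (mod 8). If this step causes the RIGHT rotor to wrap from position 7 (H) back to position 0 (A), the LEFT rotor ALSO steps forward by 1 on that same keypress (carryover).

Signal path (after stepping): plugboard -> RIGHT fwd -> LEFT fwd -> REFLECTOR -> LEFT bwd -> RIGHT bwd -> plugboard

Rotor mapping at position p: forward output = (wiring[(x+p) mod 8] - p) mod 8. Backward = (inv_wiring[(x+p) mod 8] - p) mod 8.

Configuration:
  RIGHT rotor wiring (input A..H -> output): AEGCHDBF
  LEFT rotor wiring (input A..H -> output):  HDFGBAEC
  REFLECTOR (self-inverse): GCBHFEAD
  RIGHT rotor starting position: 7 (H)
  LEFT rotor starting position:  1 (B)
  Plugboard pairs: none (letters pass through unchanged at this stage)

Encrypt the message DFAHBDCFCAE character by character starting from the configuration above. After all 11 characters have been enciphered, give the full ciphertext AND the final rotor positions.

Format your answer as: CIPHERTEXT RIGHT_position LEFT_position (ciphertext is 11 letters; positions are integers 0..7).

Answer: AEEFEGEHGHF 2 3

Derivation:
Char 1 ('D'): step: R->0, L->2 (L advanced); D->plug->D->R->C->L->H->refl->D->L'->A->R'->A->plug->A
Char 2 ('F'): step: R->1, L=2; F->plug->F->R->A->L->D->refl->H->L'->C->R'->E->plug->E
Char 3 ('A'): step: R->2, L=2; A->plug->A->R->E->L->C->refl->B->L'->H->R'->E->plug->E
Char 4 ('H'): step: R->3, L=2; H->plug->H->R->D->L->G->refl->A->L'->F->R'->F->plug->F
Char 5 ('B'): step: R->4, L=2; B->plug->B->R->H->L->B->refl->C->L'->E->R'->E->plug->E
Char 6 ('D'): step: R->5, L=2; D->plug->D->R->D->L->G->refl->A->L'->F->R'->G->plug->G
Char 7 ('C'): step: R->6, L=2; C->plug->C->R->C->L->H->refl->D->L'->A->R'->E->plug->E
Char 8 ('F'): step: R->7, L=2; F->plug->F->R->A->L->D->refl->H->L'->C->R'->H->plug->H
Char 9 ('C'): step: R->0, L->3 (L advanced); C->plug->C->R->G->L->A->refl->G->L'->B->R'->G->plug->G
Char 10 ('A'): step: R->1, L=3; A->plug->A->R->D->L->B->refl->C->L'->H->R'->H->plug->H
Char 11 ('E'): step: R->2, L=3; E->plug->E->R->H->L->C->refl->B->L'->D->R'->F->plug->F
Final: ciphertext=AEEFEGEHGHF, RIGHT=2, LEFT=3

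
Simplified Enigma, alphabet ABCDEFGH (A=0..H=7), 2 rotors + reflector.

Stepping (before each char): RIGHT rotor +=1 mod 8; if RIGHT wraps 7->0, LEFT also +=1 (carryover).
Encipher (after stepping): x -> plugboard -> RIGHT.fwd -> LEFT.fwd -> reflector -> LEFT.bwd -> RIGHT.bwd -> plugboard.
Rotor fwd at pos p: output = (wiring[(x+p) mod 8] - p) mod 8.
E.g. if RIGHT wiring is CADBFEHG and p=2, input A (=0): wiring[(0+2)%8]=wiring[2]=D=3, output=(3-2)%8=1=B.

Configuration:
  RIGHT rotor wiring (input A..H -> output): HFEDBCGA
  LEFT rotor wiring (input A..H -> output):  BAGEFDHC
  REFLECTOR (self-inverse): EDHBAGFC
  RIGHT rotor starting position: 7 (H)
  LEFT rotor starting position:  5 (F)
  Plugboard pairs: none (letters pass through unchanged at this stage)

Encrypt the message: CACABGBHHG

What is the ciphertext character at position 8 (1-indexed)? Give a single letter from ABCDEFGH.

Char 1 ('C'): step: R->0, L->6 (L advanced); C->plug->C->R->E->L->A->refl->E->L'->B->R'->E->plug->E
Char 2 ('A'): step: R->1, L=6; A->plug->A->R->E->L->A->refl->E->L'->B->R'->E->plug->E
Char 3 ('C'): step: R->2, L=6; C->plug->C->R->H->L->F->refl->G->L'->F->R'->G->plug->G
Char 4 ('A'): step: R->3, L=6; A->plug->A->R->A->L->B->refl->D->L'->C->R'->G->plug->G
Char 5 ('B'): step: R->4, L=6; B->plug->B->R->G->L->H->refl->C->L'->D->R'->E->plug->E
Char 6 ('G'): step: R->5, L=6; G->plug->G->R->G->L->H->refl->C->L'->D->R'->C->plug->C
Char 7 ('B'): step: R->6, L=6; B->plug->B->R->C->L->D->refl->B->L'->A->R'->A->plug->A
Char 8 ('H'): step: R->7, L=6; H->plug->H->R->H->L->F->refl->G->L'->F->R'->D->plug->D

D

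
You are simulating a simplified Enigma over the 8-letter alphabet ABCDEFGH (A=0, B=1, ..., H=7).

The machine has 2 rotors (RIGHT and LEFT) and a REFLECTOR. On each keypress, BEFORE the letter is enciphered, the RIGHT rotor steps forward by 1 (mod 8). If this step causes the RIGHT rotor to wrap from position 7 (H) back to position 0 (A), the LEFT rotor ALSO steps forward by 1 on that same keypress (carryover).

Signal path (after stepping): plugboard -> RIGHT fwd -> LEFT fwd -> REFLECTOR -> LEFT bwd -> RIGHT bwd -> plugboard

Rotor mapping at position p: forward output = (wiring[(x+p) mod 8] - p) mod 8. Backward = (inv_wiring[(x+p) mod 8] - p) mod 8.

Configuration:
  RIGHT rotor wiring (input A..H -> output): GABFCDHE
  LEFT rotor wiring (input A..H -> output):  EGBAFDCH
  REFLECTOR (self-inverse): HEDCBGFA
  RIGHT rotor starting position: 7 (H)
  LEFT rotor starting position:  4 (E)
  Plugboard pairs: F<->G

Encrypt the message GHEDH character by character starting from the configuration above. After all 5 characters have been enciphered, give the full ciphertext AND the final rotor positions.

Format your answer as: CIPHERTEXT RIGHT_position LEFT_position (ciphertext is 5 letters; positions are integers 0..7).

Answer: FCFFD 4 5

Derivation:
Char 1 ('G'): step: R->0, L->5 (L advanced); G->plug->F->R->D->L->H->refl->A->L'->H->R'->G->plug->F
Char 2 ('H'): step: R->1, L=5; H->plug->H->R->F->L->E->refl->B->L'->E->R'->C->plug->C
Char 3 ('E'): step: R->2, L=5; E->plug->E->R->F->L->E->refl->B->L'->E->R'->G->plug->F
Char 4 ('D'): step: R->3, L=5; D->plug->D->R->E->L->B->refl->E->L'->F->R'->G->plug->F
Char 5 ('H'): step: R->4, L=5; H->plug->H->R->B->L->F->refl->G->L'->A->R'->D->plug->D
Final: ciphertext=FCFFD, RIGHT=4, LEFT=5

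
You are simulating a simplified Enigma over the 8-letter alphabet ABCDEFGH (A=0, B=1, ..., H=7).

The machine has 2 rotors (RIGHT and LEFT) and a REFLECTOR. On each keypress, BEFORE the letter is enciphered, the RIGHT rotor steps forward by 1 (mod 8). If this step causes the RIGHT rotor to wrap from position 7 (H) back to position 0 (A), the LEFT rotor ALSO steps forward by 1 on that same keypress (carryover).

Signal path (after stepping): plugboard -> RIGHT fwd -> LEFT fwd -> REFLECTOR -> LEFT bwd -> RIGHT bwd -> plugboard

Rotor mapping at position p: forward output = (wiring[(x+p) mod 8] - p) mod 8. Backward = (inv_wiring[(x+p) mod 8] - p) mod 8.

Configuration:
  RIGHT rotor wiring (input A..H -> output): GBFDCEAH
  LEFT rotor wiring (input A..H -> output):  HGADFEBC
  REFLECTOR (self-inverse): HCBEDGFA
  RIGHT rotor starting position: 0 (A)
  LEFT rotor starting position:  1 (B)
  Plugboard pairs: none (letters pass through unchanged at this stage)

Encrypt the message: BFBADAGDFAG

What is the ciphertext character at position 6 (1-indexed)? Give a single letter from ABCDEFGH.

Char 1 ('B'): step: R->1, L=1; B->plug->B->R->E->L->D->refl->E->L'->D->R'->E->plug->E
Char 2 ('F'): step: R->2, L=1; F->plug->F->R->F->L->A->refl->H->L'->B->R'->B->plug->B
Char 3 ('B'): step: R->3, L=1; B->plug->B->R->H->L->G->refl->F->L'->A->R'->A->plug->A
Char 4 ('A'): step: R->4, L=1; A->plug->A->R->G->L->B->refl->C->L'->C->R'->E->plug->E
Char 5 ('D'): step: R->5, L=1; D->plug->D->R->B->L->H->refl->A->L'->F->R'->H->plug->H
Char 6 ('A'): step: R->6, L=1; A->plug->A->R->C->L->C->refl->B->L'->G->R'->H->plug->H

H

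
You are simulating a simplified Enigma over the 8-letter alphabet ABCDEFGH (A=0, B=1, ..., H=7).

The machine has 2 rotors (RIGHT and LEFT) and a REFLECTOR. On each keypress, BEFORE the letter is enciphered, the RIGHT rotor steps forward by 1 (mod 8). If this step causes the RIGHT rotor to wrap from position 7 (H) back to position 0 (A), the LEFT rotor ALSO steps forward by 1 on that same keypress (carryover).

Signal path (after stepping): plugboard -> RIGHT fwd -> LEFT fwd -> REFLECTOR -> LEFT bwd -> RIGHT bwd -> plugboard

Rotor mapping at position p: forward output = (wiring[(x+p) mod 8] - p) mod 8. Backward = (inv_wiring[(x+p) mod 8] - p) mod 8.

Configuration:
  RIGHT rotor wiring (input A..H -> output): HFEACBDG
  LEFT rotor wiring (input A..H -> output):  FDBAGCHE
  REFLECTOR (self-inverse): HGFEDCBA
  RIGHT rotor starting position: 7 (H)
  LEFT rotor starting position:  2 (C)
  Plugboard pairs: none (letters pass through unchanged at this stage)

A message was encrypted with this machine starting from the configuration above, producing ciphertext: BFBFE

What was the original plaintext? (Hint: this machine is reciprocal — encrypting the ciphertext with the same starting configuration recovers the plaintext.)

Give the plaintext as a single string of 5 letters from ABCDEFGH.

Char 1 ('B'): step: R->0, L->3 (L advanced); B->plug->B->R->F->L->C->refl->F->L'->A->R'->D->plug->D
Char 2 ('F'): step: R->1, L=3; F->plug->F->R->C->L->H->refl->A->L'->G->R'->H->plug->H
Char 3 ('B'): step: R->2, L=3; B->plug->B->R->G->L->A->refl->H->L'->C->R'->A->plug->A
Char 4 ('F'): step: R->3, L=3; F->plug->F->R->E->L->B->refl->G->L'->H->R'->B->plug->B
Char 5 ('E'): step: R->4, L=3; E->plug->E->R->D->L->E->refl->D->L'->B->R'->F->plug->F

Answer: DHABF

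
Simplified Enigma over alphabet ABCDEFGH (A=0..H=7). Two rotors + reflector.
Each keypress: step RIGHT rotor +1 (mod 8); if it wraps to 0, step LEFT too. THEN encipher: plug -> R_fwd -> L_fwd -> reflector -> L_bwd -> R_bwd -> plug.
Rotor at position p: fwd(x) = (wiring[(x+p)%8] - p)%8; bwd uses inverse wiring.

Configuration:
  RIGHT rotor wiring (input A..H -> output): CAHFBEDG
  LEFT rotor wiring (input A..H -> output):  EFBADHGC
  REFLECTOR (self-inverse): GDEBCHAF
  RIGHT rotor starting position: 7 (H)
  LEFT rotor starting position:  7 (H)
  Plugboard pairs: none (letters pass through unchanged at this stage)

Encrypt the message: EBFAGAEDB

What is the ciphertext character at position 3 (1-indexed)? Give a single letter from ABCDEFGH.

Char 1 ('E'): step: R->0, L->0 (L advanced); E->plug->E->R->B->L->F->refl->H->L'->F->R'->D->plug->D
Char 2 ('B'): step: R->1, L=0; B->plug->B->R->G->L->G->refl->A->L'->D->R'->E->plug->E
Char 3 ('F'): step: R->2, L=0; F->plug->F->R->E->L->D->refl->B->L'->C->R'->D->plug->D

D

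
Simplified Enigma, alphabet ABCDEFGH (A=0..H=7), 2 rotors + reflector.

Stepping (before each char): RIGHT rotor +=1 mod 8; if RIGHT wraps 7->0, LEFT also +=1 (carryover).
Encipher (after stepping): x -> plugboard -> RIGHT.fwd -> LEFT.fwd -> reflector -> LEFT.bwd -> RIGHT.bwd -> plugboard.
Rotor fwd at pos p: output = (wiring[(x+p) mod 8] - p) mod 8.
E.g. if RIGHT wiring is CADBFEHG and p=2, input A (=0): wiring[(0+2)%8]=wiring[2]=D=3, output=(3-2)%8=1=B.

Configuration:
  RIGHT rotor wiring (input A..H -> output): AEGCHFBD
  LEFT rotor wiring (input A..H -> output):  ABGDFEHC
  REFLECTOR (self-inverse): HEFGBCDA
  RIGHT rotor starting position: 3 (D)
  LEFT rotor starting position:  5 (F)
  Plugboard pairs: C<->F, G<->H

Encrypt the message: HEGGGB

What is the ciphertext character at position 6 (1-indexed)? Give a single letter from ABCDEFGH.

Char 1 ('H'): step: R->4, L=5; H->plug->G->R->C->L->F->refl->C->L'->B->R'->B->plug->B
Char 2 ('E'): step: R->5, L=5; E->plug->E->R->H->L->A->refl->H->L'->A->R'->A->plug->A
Char 3 ('G'): step: R->6, L=5; G->plug->H->R->H->L->A->refl->H->L'->A->R'->E->plug->E
Char 4 ('G'): step: R->7, L=5; G->plug->H->R->C->L->F->refl->C->L'->B->R'->B->plug->B
Char 5 ('G'): step: R->0, L->6 (L advanced); G->plug->H->R->D->L->D->refl->G->L'->H->R'->E->plug->E
Char 6 ('B'): step: R->1, L=6; B->plug->B->R->F->L->F->refl->C->L'->C->R'->G->plug->H

H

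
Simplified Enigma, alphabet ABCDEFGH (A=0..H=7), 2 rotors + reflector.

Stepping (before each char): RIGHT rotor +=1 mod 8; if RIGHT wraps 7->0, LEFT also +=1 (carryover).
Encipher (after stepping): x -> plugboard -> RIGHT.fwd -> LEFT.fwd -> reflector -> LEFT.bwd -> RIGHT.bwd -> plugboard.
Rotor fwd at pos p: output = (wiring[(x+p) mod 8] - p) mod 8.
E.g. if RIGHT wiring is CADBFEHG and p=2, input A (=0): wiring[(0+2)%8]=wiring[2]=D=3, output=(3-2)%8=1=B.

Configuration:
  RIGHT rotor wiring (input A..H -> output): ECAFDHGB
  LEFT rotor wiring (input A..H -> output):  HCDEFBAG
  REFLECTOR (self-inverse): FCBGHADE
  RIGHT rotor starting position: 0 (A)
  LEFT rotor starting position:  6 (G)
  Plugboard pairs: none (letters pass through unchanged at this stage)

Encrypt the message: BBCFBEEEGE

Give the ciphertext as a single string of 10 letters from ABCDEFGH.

Answer: FAFBCACCHC

Derivation:
Char 1 ('B'): step: R->1, L=6; B->plug->B->R->H->L->D->refl->G->L'->F->R'->F->plug->F
Char 2 ('B'): step: R->2, L=6; B->plug->B->R->D->L->E->refl->H->L'->G->R'->A->plug->A
Char 3 ('C'): step: R->3, L=6; C->plug->C->R->E->L->F->refl->A->L'->B->R'->F->plug->F
Char 4 ('F'): step: R->4, L=6; F->plug->F->R->G->L->H->refl->E->L'->D->R'->B->plug->B
Char 5 ('B'): step: R->5, L=6; B->plug->B->R->B->L->A->refl->F->L'->E->R'->C->plug->C
Char 6 ('E'): step: R->6, L=6; E->plug->E->R->C->L->B->refl->C->L'->A->R'->A->plug->A
Char 7 ('E'): step: R->7, L=6; E->plug->E->R->G->L->H->refl->E->L'->D->R'->C->plug->C
Char 8 ('E'): step: R->0, L->7 (L advanced); E->plug->E->R->D->L->E->refl->H->L'->A->R'->C->plug->C
Char 9 ('G'): step: R->1, L=7; G->plug->G->R->A->L->H->refl->E->L'->D->R'->H->plug->H
Char 10 ('E'): step: R->2, L=7; E->plug->E->R->E->L->F->refl->A->L'->B->R'->C->plug->C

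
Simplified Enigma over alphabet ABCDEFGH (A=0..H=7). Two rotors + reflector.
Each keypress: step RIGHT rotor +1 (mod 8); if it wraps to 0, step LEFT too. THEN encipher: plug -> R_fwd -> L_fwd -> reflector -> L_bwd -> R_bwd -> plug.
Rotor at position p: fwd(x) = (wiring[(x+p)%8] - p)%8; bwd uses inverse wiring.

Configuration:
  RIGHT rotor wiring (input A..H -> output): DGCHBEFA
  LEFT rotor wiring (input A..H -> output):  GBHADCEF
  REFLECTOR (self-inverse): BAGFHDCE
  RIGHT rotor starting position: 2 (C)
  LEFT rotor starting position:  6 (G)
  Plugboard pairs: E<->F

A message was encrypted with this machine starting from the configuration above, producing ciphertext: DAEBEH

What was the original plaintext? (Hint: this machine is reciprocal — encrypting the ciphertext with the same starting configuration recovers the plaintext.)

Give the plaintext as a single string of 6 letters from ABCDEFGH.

Answer: ABBFBC

Derivation:
Char 1 ('D'): step: R->3, L=6; D->plug->D->R->C->L->A->refl->B->L'->E->R'->A->plug->A
Char 2 ('A'): step: R->4, L=6; A->plug->A->R->F->L->C->refl->G->L'->A->R'->B->plug->B
Char 3 ('E'): step: R->5, L=6; E->plug->F->R->F->L->C->refl->G->L'->A->R'->B->plug->B
Char 4 ('B'): step: R->6, L=6; B->plug->B->R->C->L->A->refl->B->L'->E->R'->E->plug->F
Char 5 ('E'): step: R->7, L=6; E->plug->F->R->C->L->A->refl->B->L'->E->R'->B->plug->B
Char 6 ('H'): step: R->0, L->7 (L advanced); H->plug->H->R->A->L->G->refl->C->L'->C->R'->C->plug->C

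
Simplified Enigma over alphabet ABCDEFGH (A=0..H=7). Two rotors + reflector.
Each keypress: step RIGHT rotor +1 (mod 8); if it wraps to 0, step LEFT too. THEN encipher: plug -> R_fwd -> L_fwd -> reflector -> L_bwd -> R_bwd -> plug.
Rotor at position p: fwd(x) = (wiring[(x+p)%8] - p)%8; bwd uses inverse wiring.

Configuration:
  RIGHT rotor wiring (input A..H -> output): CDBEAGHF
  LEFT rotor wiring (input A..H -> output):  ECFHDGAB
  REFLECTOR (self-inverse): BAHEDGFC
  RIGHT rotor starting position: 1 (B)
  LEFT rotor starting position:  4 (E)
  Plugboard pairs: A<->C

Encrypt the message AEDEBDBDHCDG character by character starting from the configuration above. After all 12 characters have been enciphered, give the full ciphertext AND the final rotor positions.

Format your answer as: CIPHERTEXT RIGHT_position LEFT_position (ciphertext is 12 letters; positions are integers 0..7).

Char 1 ('A'): step: R->2, L=4; A->plug->C->R->G->L->B->refl->A->L'->E->R'->D->plug->D
Char 2 ('E'): step: R->3, L=4; E->plug->E->R->C->L->E->refl->D->L'->H->R'->F->plug->F
Char 3 ('D'): step: R->4, L=4; D->plug->D->R->B->L->C->refl->H->L'->A->R'->H->plug->H
Char 4 ('E'): step: R->5, L=4; E->plug->E->R->G->L->B->refl->A->L'->E->R'->F->plug->F
Char 5 ('B'): step: R->6, L=4; B->plug->B->R->H->L->D->refl->E->L'->C->R'->G->plug->G
Char 6 ('D'): step: R->7, L=4; D->plug->D->R->C->L->E->refl->D->L'->H->R'->G->plug->G
Char 7 ('B'): step: R->0, L->5 (L advanced); B->plug->B->R->D->L->H->refl->C->L'->G->R'->F->plug->F
Char 8 ('D'): step: R->1, L=5; D->plug->D->R->H->L->G->refl->F->L'->E->R'->G->plug->G
Char 9 ('H'): step: R->2, L=5; H->plug->H->R->B->L->D->refl->E->L'->C->R'->B->plug->B
Char 10 ('C'): step: R->3, L=5; C->plug->A->R->B->L->D->refl->E->L'->C->R'->E->plug->E
Char 11 ('D'): step: R->4, L=5; D->plug->D->R->B->L->D->refl->E->L'->C->R'->B->plug->B
Char 12 ('G'): step: R->5, L=5; G->plug->G->R->H->L->G->refl->F->L'->E->R'->F->plug->F
Final: ciphertext=DFHFGGFGBEBF, RIGHT=5, LEFT=5

Answer: DFHFGGFGBEBF 5 5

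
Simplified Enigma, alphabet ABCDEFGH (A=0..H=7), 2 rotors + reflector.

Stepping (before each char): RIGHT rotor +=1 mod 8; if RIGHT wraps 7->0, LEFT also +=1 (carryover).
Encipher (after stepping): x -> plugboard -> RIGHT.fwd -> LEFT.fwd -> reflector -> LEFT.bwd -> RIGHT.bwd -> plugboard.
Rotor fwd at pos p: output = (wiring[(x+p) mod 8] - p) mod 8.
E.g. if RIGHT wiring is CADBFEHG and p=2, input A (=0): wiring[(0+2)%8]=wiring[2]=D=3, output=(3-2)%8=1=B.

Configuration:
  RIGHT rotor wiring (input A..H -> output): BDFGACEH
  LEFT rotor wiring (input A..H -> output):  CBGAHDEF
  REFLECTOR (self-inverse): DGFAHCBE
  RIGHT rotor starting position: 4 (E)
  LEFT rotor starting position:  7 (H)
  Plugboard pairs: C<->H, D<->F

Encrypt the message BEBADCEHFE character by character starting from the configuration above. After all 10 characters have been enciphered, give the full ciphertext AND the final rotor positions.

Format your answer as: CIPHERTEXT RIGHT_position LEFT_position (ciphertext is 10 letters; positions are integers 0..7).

Char 1 ('B'): step: R->5, L=7; B->plug->B->R->H->L->F->refl->C->L'->C->R'->C->plug->H
Char 2 ('E'): step: R->6, L=7; E->plug->E->R->H->L->F->refl->C->L'->C->R'->G->plug->G
Char 3 ('B'): step: R->7, L=7; B->plug->B->R->C->L->C->refl->F->L'->H->R'->E->plug->E
Char 4 ('A'): step: R->0, L->0 (L advanced); A->plug->A->R->B->L->B->refl->G->L'->C->R'->F->plug->D
Char 5 ('D'): step: R->1, L=0; D->plug->F->R->D->L->A->refl->D->L'->F->R'->C->plug->H
Char 6 ('C'): step: R->2, L=0; C->plug->H->R->B->L->B->refl->G->L'->C->R'->E->plug->E
Char 7 ('E'): step: R->3, L=0; E->plug->E->R->E->L->H->refl->E->L'->G->R'->F->plug->D
Char 8 ('H'): step: R->4, L=0; H->plug->C->R->A->L->C->refl->F->L'->H->R'->F->plug->D
Char 9 ('F'): step: R->5, L=0; F->plug->D->R->E->L->H->refl->E->L'->G->R'->E->plug->E
Char 10 ('E'): step: R->6, L=0; E->plug->E->R->H->L->F->refl->C->L'->A->R'->F->plug->D
Final: ciphertext=HGEDHEDDED, RIGHT=6, LEFT=0

Answer: HGEDHEDDED 6 0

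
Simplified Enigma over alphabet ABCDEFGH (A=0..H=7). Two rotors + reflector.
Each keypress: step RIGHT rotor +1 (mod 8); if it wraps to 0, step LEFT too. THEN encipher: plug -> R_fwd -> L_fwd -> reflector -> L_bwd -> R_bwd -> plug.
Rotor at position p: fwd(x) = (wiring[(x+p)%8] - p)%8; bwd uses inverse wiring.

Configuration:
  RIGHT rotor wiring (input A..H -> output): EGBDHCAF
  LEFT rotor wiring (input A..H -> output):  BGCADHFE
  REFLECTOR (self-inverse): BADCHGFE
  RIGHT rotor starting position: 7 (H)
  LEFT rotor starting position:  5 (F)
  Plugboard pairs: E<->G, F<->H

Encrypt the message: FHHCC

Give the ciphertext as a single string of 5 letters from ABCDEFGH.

Answer: HFAEG

Derivation:
Char 1 ('F'): step: R->0, L->6 (L advanced); F->plug->H->R->F->L->C->refl->D->L'->C->R'->F->plug->H
Char 2 ('H'): step: R->1, L=6; H->plug->F->R->H->L->B->refl->A->L'->D->R'->H->plug->F
Char 3 ('H'): step: R->2, L=6; H->plug->F->R->D->L->A->refl->B->L'->H->R'->A->plug->A
Char 4 ('C'): step: R->3, L=6; C->plug->C->R->H->L->B->refl->A->L'->D->R'->G->plug->E
Char 5 ('C'): step: R->4, L=6; C->plug->C->R->E->L->E->refl->H->L'->A->R'->E->plug->G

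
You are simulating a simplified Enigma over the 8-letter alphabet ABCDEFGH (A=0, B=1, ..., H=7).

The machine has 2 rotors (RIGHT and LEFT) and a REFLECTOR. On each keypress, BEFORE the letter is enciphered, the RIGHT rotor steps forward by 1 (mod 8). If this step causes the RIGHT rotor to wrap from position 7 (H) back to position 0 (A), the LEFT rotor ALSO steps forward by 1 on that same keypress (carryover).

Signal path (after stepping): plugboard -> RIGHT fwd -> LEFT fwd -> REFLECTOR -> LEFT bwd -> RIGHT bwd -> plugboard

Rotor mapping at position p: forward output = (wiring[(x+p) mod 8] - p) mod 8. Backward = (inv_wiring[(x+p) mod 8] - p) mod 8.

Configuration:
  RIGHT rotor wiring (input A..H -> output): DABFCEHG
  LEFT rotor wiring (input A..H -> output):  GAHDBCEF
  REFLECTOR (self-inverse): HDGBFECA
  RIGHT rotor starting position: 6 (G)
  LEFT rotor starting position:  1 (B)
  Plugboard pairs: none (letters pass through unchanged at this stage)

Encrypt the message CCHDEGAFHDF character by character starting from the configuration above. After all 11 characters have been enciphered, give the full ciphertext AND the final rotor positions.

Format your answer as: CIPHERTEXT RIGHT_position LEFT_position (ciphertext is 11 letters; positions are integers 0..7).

Char 1 ('C'): step: R->7, L=1; C->plug->C->R->B->L->G->refl->C->L'->C->R'->D->plug->D
Char 2 ('C'): step: R->0, L->2 (L advanced); C->plug->C->R->B->L->B->refl->D->L'->F->R'->D->plug->D
Char 3 ('H'): step: R->1, L=2; H->plug->H->R->C->L->H->refl->A->L'->D->R'->E->plug->E
Char 4 ('D'): step: R->2, L=2; D->plug->D->R->C->L->H->refl->A->L'->D->R'->B->plug->B
Char 5 ('E'): step: R->3, L=2; E->plug->E->R->D->L->A->refl->H->L'->C->R'->A->plug->A
Char 6 ('G'): step: R->4, L=2; G->plug->G->R->F->L->D->refl->B->L'->B->R'->H->plug->H
Char 7 ('A'): step: R->5, L=2; A->plug->A->R->H->L->G->refl->C->L'->E->R'->F->plug->F
Char 8 ('F'): step: R->6, L=2; F->plug->F->R->H->L->G->refl->C->L'->E->R'->G->plug->G
Char 9 ('H'): step: R->7, L=2; H->plug->H->R->A->L->F->refl->E->L'->G->R'->E->plug->E
Char 10 ('D'): step: R->0, L->3 (L advanced); D->plug->D->R->F->L->D->refl->B->L'->D->R'->A->plug->A
Char 11 ('F'): step: R->1, L=3; F->plug->F->R->G->L->F->refl->E->L'->H->R'->A->plug->A
Final: ciphertext=DDEBAHFGEAA, RIGHT=1, LEFT=3

Answer: DDEBAHFGEAA 1 3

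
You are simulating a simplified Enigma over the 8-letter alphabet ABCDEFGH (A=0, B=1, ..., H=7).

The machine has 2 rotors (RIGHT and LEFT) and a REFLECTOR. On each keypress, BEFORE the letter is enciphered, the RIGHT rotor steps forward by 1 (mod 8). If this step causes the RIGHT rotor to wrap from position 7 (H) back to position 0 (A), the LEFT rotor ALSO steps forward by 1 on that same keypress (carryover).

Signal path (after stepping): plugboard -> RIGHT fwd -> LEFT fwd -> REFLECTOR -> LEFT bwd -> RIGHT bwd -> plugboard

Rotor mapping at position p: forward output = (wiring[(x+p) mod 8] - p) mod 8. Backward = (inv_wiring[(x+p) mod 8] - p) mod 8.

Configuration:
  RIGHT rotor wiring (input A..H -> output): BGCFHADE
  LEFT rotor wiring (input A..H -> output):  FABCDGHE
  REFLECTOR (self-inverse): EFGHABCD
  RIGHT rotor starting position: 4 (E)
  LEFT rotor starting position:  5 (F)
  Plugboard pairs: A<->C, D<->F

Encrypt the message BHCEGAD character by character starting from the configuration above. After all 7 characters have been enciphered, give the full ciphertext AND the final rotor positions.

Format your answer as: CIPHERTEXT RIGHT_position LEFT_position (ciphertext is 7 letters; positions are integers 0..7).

Char 1 ('B'): step: R->5, L=5; B->plug->B->R->G->L->F->refl->B->L'->A->R'->G->plug->G
Char 2 ('H'): step: R->6, L=5; H->plug->H->R->C->L->H->refl->D->L'->E->R'->E->plug->E
Char 3 ('C'): step: R->7, L=5; C->plug->A->R->F->L->E->refl->A->L'->D->R'->D->plug->F
Char 4 ('E'): step: R->0, L->6 (L advanced); E->plug->E->R->H->L->A->refl->E->L'->F->R'->D->plug->F
Char 5 ('G'): step: R->1, L=6; G->plug->G->R->D->L->C->refl->G->L'->B->R'->B->plug->B
Char 6 ('A'): step: R->2, L=6; A->plug->C->R->F->L->E->refl->A->L'->H->R'->G->plug->G
Char 7 ('D'): step: R->3, L=6; D->plug->F->R->G->L->F->refl->B->L'->A->R'->D->plug->F
Final: ciphertext=GEFFBGF, RIGHT=3, LEFT=6

Answer: GEFFBGF 3 6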